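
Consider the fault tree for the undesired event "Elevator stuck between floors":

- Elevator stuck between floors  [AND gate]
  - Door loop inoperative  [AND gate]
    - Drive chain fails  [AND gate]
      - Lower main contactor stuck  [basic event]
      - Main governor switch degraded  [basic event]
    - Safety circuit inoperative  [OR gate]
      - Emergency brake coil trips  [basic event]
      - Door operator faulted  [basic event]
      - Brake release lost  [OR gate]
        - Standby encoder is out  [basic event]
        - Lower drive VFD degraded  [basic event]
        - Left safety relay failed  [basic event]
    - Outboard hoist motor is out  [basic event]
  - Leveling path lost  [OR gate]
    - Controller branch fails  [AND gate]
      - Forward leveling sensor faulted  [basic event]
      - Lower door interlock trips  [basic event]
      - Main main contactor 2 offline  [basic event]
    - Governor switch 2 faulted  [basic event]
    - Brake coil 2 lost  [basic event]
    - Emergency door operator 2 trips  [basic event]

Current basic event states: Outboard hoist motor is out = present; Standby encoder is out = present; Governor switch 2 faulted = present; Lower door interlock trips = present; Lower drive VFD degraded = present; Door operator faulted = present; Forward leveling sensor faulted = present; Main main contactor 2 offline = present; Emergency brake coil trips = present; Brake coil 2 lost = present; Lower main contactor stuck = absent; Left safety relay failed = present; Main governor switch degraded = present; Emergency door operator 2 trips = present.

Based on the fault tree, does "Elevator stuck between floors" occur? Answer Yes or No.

No

Drive chain fails [AND]: Lower main contactor stuck=not, Main governor switch degraded=occurs → not all inputs occur → does not occur.
Brake release lost [OR]: Standby encoder is out=occurs, Lower drive VFD degraded=occurs, Left safety relay failed=occurs → at least one input occurs → occurs.
Safety circuit inoperative [OR]: Emergency brake coil trips=occurs, Door operator faulted=occurs, Brake release lost=occurs → at least one input occurs → occurs.
Door loop inoperative [AND]: Drive chain fails=not, Safety circuit inoperative=occurs, Outboard hoist motor is out=occurs → not all inputs occur → does not occur.
Controller branch fails [AND]: Forward leveling sensor faulted=occurs, Lower door interlock trips=occurs, Main main contactor 2 offline=occurs → all inputs occur → occurs.
Leveling path lost [OR]: Controller branch fails=occurs, Governor switch 2 faulted=occurs, Brake coil 2 lost=occurs, Emergency door operator 2 trips=occurs → at least one input occurs → occurs.
Elevator stuck between floors [AND]: Door loop inoperative=not, Leveling path lost=occurs → not all inputs occur → does not occur.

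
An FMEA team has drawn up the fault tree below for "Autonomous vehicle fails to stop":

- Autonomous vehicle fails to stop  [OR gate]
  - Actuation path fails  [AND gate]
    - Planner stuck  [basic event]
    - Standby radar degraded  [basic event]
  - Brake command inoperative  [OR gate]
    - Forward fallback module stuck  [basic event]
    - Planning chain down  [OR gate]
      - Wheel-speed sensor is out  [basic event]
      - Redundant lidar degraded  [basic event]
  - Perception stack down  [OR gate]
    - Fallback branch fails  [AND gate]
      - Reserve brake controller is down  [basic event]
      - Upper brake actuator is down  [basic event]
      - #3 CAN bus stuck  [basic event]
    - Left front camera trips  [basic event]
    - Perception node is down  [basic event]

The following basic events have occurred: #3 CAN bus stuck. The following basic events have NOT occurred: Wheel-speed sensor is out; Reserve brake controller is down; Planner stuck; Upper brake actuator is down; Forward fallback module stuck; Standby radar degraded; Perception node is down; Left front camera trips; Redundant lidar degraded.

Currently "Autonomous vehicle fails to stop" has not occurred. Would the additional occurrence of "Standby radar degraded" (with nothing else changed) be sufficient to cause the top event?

No

Counterfactual: set "Standby radar degraded" to occurred.
Actuation path fails [AND]: Planner stuck=not, Standby radar degraded=occurs → not all inputs occur → does not occur.
Planning chain down [OR]: Wheel-speed sensor is out=not, Redundant lidar degraded=not → no input occurs → does not occur.
Brake command inoperative [OR]: Forward fallback module stuck=not, Planning chain down=not → no input occurs → does not occur.
Fallback branch fails [AND]: Reserve brake controller is down=not, Upper brake actuator is down=not, #3 CAN bus stuck=occurs → not all inputs occur → does not occur.
Perception stack down [OR]: Fallback branch fails=not, Left front camera trips=not, Perception node is down=not → no input occurs → does not occur.
Autonomous vehicle fails to stop [OR]: Actuation path fails=not, Brake command inoperative=not, Perception stack down=not → no input occurs → does not occur.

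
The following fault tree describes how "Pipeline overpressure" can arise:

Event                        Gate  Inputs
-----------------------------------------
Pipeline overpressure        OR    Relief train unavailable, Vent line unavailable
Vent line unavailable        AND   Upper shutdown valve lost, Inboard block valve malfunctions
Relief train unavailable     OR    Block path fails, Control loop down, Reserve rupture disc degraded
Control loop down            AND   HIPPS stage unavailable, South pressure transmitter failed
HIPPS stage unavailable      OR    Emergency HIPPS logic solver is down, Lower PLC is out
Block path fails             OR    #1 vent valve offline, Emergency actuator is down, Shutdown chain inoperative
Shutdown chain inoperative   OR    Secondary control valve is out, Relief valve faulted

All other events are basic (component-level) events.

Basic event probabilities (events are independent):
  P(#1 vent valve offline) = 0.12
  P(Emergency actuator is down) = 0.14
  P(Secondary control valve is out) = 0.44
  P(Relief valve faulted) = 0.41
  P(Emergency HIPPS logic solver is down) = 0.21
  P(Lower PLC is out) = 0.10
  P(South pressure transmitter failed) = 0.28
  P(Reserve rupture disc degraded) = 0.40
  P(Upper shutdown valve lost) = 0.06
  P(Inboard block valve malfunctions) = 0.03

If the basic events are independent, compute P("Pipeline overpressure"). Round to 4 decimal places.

0.8624

P(Shutdown chain inoperative) [OR] = 1 − (1−0.44) × (1−0.41) = 0.669600
P(Block path fails) [OR] = 1 − (1−0.12) × (1−0.14) × (1−0.669600) = 0.749953
P(HIPPS stage unavailable) [OR] = 1 − (1−0.21) × (1−0.10) = 0.289000
P(Control loop down) [AND] = 0.289000 × 0.28 = 0.080920
P(Relief train unavailable) [OR] = 1 − (1−0.749953) × (1−0.080920) × (1−0.40) = 0.862112
P(Vent line unavailable) [AND] = 0.06 × 0.03 = 0.001800
P(Pipeline overpressure) [OR] = 1 − (1−0.862112) × (1−0.001800) = 0.862360
Rounded to 4 decimal places: P(Pipeline overpressure) ≈ 0.8624.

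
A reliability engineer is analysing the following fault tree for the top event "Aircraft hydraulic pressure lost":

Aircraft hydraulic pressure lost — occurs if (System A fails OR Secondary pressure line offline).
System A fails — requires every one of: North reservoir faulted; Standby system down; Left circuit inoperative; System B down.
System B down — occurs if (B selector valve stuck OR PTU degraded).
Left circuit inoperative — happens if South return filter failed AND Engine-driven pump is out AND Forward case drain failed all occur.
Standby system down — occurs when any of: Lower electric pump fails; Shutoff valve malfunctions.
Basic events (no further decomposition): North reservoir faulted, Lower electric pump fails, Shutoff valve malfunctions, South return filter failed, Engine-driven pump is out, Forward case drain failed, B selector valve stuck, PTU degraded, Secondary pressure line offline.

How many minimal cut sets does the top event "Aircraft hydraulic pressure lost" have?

5

Standby system down [OR]: union of children's cut sets → 2 cut set(s).
Left circuit inoperative [AND]: one cut set from each child combined → 1 × 1 × 1 = 1 cut set(s).
System B down [OR]: union of children's cut sets → 2 cut set(s).
System A fails [AND]: one cut set from each child combined → 1 × 2 × 1 × 2 = 4 cut set(s).
Aircraft hydraulic pressure lost [OR]: union of children's cut sets → 5 cut set(s).
Minimal cut sets: {B selector valve stuck, Engine-driven pump is out, Forward case drain failed, Lower electric pump fails, North reservoir faulted, South return filter failed}; {Engine-driven pump is out, Forward case drain failed, Lower electric pump fails, North reservoir faulted, PTU degraded, South return filter failed}; {B selector valve stuck, Engine-driven pump is out, Forward case drain failed, North reservoir faulted, Shutoff valve malfunctions, South return filter failed}; {Engine-driven pump is out, Forward case drain failed, North reservoir faulted, PTU degraded, Shutoff valve malfunctions, South return filter failed}; {Secondary pressure line offline}.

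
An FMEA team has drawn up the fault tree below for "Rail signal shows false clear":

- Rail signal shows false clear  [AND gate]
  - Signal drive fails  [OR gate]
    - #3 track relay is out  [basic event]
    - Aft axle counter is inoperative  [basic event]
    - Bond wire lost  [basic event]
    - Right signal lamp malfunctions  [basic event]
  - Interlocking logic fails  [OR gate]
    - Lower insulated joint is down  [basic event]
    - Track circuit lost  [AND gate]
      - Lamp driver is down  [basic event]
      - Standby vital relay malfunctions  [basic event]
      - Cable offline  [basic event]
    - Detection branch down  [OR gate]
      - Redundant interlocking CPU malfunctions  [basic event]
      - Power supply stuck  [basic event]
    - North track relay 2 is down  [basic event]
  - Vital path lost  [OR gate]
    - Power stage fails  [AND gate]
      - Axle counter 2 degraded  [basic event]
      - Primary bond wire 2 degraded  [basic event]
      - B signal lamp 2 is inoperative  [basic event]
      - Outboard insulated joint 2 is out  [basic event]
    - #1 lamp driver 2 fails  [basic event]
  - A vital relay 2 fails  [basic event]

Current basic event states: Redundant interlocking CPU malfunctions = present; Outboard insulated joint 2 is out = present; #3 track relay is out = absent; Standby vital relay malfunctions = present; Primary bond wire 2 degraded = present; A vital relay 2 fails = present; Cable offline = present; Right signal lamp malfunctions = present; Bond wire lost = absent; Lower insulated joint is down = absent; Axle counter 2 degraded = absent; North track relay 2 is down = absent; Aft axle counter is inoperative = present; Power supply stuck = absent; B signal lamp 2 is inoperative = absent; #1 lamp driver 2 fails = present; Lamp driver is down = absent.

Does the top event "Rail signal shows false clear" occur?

Signal drive fails [OR]: #3 track relay is out=not, Aft axle counter is inoperative=occurs, Bond wire lost=not, Right signal lamp malfunctions=occurs → at least one input occurs → occurs.
Track circuit lost [AND]: Lamp driver is down=not, Standby vital relay malfunctions=occurs, Cable offline=occurs → not all inputs occur → does not occur.
Detection branch down [OR]: Redundant interlocking CPU malfunctions=occurs, Power supply stuck=not → at least one input occurs → occurs.
Interlocking logic fails [OR]: Lower insulated joint is down=not, Track circuit lost=not, Detection branch down=occurs, North track relay 2 is down=not → at least one input occurs → occurs.
Power stage fails [AND]: Axle counter 2 degraded=not, Primary bond wire 2 degraded=occurs, B signal lamp 2 is inoperative=not, Outboard insulated joint 2 is out=occurs → not all inputs occur → does not occur.
Vital path lost [OR]: Power stage fails=not, #1 lamp driver 2 fails=occurs → at least one input occurs → occurs.
Rail signal shows false clear [AND]: Signal drive fails=occurs, Interlocking logic fails=occurs, Vital path lost=occurs, A vital relay 2 fails=occurs → all inputs occur → occurs.

Yes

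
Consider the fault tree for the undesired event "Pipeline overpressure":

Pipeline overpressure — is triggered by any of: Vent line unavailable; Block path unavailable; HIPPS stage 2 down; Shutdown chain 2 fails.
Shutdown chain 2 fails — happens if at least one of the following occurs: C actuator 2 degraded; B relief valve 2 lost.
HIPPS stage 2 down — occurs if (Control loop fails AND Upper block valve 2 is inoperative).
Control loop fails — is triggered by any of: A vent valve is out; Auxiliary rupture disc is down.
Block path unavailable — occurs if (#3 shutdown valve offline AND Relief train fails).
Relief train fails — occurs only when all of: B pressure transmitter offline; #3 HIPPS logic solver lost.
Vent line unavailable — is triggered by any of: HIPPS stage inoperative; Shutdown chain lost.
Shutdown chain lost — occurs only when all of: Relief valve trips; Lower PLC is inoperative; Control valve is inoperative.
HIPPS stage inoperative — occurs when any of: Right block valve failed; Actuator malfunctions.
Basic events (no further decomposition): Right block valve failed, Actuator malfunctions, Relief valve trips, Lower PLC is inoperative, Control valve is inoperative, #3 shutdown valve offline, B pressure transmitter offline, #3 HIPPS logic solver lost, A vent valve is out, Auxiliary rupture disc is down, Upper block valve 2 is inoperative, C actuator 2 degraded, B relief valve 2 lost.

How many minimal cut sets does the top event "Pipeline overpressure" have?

HIPPS stage inoperative [OR]: union of children's cut sets → 2 cut set(s).
Shutdown chain lost [AND]: one cut set from each child combined → 1 × 1 × 1 = 1 cut set(s).
Vent line unavailable [OR]: union of children's cut sets → 3 cut set(s).
Relief train fails [AND]: one cut set from each child combined → 1 × 1 = 1 cut set(s).
Block path unavailable [AND]: one cut set from each child combined → 1 × 1 = 1 cut set(s).
Control loop fails [OR]: union of children's cut sets → 2 cut set(s).
HIPPS stage 2 down [AND]: one cut set from each child combined → 2 × 1 = 2 cut set(s).
Shutdown chain 2 fails [OR]: union of children's cut sets → 2 cut set(s).
Pipeline overpressure [OR]: union of children's cut sets → 8 cut set(s).
Minimal cut sets: {Right block valve failed}; {Actuator malfunctions}; {Control valve is inoperative, Lower PLC is inoperative, Relief valve trips}; {#3 HIPPS logic solver lost, #3 shutdown valve offline, B pressure transmitter offline}; {A vent valve is out, Upper block valve 2 is inoperative}; {Auxiliary rupture disc is down, Upper block valve 2 is inoperative}; {C actuator 2 degraded}; {B relief valve 2 lost}.

8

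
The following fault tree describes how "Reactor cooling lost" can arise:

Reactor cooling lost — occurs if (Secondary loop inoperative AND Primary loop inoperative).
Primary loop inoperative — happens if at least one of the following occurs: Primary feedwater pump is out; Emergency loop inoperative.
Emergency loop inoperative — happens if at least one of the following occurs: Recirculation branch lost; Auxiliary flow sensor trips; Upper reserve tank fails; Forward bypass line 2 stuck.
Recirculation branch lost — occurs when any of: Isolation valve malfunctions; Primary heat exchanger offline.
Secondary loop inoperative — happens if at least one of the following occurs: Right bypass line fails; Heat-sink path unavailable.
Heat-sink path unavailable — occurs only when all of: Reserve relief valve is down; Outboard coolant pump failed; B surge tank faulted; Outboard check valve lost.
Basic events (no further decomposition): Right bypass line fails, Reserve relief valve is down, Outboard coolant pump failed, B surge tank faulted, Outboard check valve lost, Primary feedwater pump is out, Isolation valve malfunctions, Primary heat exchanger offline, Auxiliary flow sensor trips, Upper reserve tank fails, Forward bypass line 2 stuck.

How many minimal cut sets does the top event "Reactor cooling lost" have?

12

Heat-sink path unavailable [AND]: one cut set from each child combined → 1 × 1 × 1 × 1 = 1 cut set(s).
Secondary loop inoperative [OR]: union of children's cut sets → 2 cut set(s).
Recirculation branch lost [OR]: union of children's cut sets → 2 cut set(s).
Emergency loop inoperative [OR]: union of children's cut sets → 5 cut set(s).
Primary loop inoperative [OR]: union of children's cut sets → 6 cut set(s).
Reactor cooling lost [AND]: one cut set from each child combined → 2 × 6 = 12 cut set(s).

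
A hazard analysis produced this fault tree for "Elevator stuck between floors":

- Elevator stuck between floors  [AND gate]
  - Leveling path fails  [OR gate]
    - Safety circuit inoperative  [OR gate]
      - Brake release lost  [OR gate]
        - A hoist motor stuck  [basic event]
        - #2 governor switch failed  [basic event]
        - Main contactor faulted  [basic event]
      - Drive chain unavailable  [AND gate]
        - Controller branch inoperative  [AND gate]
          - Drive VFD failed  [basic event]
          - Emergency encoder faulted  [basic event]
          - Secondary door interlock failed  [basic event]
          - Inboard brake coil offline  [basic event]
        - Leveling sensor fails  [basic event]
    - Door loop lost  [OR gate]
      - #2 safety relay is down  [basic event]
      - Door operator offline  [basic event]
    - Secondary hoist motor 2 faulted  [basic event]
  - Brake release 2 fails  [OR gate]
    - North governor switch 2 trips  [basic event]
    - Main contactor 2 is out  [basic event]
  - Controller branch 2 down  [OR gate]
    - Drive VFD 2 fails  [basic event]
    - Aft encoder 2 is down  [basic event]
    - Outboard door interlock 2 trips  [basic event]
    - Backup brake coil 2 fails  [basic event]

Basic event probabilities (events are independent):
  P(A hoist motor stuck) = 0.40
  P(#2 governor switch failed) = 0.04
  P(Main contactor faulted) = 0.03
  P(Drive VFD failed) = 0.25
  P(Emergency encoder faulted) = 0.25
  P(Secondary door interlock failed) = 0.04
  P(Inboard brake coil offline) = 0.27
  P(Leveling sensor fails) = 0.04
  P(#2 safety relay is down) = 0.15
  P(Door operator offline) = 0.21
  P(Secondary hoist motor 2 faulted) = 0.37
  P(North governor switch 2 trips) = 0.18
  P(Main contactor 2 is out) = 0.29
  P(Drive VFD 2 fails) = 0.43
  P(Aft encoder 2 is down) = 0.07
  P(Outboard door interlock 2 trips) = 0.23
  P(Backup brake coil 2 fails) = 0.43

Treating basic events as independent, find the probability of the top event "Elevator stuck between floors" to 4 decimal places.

0.2448

P(Brake release lost) [OR] = 1 − (1−0.40) × (1−0.04) × (1−0.03) = 0.441280
P(Controller branch inoperative) [AND] = 0.25 × 0.25 × 0.04 × 0.27 = 0.000675
P(Drive chain unavailable) [AND] = 0.000675 × 0.04 = 0.000027
P(Safety circuit inoperative) [OR] = 1 − (1−0.441280) × (1−0.000027) = 0.441295
P(Door loop lost) [OR] = 1 − (1−0.15) × (1−0.21) = 0.328500
P(Leveling path fails) [OR] = 1 − (1−0.441295) × (1−0.328500) × (1−0.37) = 0.763643
P(Brake release 2 fails) [OR] = 1 − (1−0.18) × (1−0.29) = 0.417800
P(Controller branch 2 down) [OR] = 1 − (1−0.43) × (1−0.07) × (1−0.23) × (1−0.43) = 0.767339
P(Elevator stuck between floors) [AND] = 0.763643 × 0.417800 × 0.767339 = 0.244820
Rounded to 4 decimal places: P(Elevator stuck between floors) ≈ 0.2448.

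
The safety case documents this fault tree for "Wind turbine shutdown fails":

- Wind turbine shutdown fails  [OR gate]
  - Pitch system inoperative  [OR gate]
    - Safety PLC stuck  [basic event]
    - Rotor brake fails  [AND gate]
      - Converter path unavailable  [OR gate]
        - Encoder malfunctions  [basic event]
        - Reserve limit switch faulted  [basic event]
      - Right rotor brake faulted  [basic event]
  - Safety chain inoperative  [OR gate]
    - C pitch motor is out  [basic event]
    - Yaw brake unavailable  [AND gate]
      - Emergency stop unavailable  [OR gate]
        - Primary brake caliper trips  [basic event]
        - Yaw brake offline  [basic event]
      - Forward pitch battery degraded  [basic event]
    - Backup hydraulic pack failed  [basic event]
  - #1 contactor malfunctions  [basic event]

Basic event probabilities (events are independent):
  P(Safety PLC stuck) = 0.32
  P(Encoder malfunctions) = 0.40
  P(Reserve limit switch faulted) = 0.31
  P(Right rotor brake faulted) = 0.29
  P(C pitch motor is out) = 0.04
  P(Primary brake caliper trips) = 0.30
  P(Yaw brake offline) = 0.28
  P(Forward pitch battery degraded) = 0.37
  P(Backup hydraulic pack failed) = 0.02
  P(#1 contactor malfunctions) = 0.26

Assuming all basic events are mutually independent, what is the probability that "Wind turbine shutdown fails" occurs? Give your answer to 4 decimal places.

0.6792

P(Converter path unavailable) [OR] = 1 − (1−0.40) × (1−0.31) = 0.586000
P(Rotor brake fails) [AND] = 0.586000 × 0.29 = 0.169940
P(Pitch system inoperative) [OR] = 1 − (1−0.32) × (1−0.169940) = 0.435559
P(Emergency stop unavailable) [OR] = 1 − (1−0.30) × (1−0.28) = 0.496000
P(Yaw brake unavailable) [AND] = 0.496000 × 0.37 = 0.183520
P(Safety chain inoperative) [OR] = 1 − (1−0.04) × (1−0.183520) × (1−0.02) = 0.231856
P(Wind turbine shutdown fails) [OR] = 1 − (1−0.435559) × (1−0.231856) × (1−0.26) = 0.679157
Rounded to 4 decimal places: P(Wind turbine shutdown fails) ≈ 0.6792.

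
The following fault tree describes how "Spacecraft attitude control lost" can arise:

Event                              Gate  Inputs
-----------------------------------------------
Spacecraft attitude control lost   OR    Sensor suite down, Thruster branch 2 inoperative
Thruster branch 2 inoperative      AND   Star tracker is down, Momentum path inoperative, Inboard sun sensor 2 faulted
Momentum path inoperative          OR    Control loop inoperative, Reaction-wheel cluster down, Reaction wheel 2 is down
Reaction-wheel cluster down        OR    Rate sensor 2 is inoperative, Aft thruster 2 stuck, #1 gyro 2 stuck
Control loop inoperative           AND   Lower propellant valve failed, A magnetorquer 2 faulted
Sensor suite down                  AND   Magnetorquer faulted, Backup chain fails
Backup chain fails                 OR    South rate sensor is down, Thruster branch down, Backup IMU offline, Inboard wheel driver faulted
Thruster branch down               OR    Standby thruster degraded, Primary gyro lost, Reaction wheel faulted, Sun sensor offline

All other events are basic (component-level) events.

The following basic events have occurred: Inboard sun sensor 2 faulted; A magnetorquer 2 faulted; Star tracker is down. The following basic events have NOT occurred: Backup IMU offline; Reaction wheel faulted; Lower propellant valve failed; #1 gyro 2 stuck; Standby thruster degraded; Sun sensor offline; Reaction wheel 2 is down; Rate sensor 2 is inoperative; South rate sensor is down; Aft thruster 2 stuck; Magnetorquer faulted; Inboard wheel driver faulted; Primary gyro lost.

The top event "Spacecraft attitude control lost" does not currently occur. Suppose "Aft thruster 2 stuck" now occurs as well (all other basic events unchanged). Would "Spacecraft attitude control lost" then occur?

Yes

Counterfactual: set "Aft thruster 2 stuck" to occurred.
Thruster branch down [OR]: Standby thruster degraded=not, Primary gyro lost=not, Reaction wheel faulted=not, Sun sensor offline=not → no input occurs → does not occur.
Backup chain fails [OR]: South rate sensor is down=not, Thruster branch down=not, Backup IMU offline=not, Inboard wheel driver faulted=not → no input occurs → does not occur.
Sensor suite down [AND]: Magnetorquer faulted=not, Backup chain fails=not → not all inputs occur → does not occur.
Control loop inoperative [AND]: Lower propellant valve failed=not, A magnetorquer 2 faulted=occurs → not all inputs occur → does not occur.
Reaction-wheel cluster down [OR]: Rate sensor 2 is inoperative=not, Aft thruster 2 stuck=occurs, #1 gyro 2 stuck=not → at least one input occurs → occurs.
Momentum path inoperative [OR]: Control loop inoperative=not, Reaction-wheel cluster down=occurs, Reaction wheel 2 is down=not → at least one input occurs → occurs.
Thruster branch 2 inoperative [AND]: Star tracker is down=occurs, Momentum path inoperative=occurs, Inboard sun sensor 2 faulted=occurs → all inputs occur → occurs.
Spacecraft attitude control lost [OR]: Sensor suite down=not, Thruster branch 2 inoperative=occurs → at least one input occurs → occurs.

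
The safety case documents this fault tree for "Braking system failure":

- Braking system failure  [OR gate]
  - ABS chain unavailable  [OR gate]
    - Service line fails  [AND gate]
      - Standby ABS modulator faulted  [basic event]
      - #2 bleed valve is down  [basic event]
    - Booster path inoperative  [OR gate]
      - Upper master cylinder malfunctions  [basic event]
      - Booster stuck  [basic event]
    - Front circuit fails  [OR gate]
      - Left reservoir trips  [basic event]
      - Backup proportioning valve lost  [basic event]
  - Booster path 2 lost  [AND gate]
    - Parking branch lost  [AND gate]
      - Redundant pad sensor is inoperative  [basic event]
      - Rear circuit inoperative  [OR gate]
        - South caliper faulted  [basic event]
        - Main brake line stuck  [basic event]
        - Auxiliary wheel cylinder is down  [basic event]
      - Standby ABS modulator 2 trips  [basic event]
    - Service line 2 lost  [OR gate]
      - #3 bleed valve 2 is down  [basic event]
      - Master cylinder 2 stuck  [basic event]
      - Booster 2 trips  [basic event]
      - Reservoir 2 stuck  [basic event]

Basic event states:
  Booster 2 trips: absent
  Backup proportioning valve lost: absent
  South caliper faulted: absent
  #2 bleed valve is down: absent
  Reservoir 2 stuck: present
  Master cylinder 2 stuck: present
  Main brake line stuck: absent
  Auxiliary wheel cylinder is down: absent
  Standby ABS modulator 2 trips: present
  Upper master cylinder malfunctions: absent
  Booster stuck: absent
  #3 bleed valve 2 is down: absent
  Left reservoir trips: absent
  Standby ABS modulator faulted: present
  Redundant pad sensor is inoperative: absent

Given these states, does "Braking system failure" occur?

No

Service line fails [AND]: Standby ABS modulator faulted=occurs, #2 bleed valve is down=not → not all inputs occur → does not occur.
Booster path inoperative [OR]: Upper master cylinder malfunctions=not, Booster stuck=not → no input occurs → does not occur.
Front circuit fails [OR]: Left reservoir trips=not, Backup proportioning valve lost=not → no input occurs → does not occur.
ABS chain unavailable [OR]: Service line fails=not, Booster path inoperative=not, Front circuit fails=not → no input occurs → does not occur.
Rear circuit inoperative [OR]: South caliper faulted=not, Main brake line stuck=not, Auxiliary wheel cylinder is down=not → no input occurs → does not occur.
Parking branch lost [AND]: Redundant pad sensor is inoperative=not, Rear circuit inoperative=not, Standby ABS modulator 2 trips=occurs → not all inputs occur → does not occur.
Service line 2 lost [OR]: #3 bleed valve 2 is down=not, Master cylinder 2 stuck=occurs, Booster 2 trips=not, Reservoir 2 stuck=occurs → at least one input occurs → occurs.
Booster path 2 lost [AND]: Parking branch lost=not, Service line 2 lost=occurs → not all inputs occur → does not occur.
Braking system failure [OR]: ABS chain unavailable=not, Booster path 2 lost=not → no input occurs → does not occur.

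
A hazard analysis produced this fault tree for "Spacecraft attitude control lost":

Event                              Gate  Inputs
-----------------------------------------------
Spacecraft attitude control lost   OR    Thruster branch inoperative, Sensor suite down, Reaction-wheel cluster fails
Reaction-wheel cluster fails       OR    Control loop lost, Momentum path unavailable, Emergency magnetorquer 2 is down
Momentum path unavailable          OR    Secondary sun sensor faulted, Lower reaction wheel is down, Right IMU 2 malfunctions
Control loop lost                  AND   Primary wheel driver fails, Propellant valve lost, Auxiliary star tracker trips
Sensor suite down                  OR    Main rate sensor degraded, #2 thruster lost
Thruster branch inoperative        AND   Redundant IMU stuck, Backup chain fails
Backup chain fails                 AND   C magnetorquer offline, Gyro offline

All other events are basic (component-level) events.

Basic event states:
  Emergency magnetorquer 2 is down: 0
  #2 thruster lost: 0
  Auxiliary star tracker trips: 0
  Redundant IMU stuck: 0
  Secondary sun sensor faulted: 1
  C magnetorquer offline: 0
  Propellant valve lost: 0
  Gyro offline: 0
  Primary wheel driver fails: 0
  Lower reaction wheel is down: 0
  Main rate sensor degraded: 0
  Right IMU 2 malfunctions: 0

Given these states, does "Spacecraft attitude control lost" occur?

Backup chain fails [AND]: C magnetorquer offline=not, Gyro offline=not → not all inputs occur → does not occur.
Thruster branch inoperative [AND]: Redundant IMU stuck=not, Backup chain fails=not → not all inputs occur → does not occur.
Sensor suite down [OR]: Main rate sensor degraded=not, #2 thruster lost=not → no input occurs → does not occur.
Control loop lost [AND]: Primary wheel driver fails=not, Propellant valve lost=not, Auxiliary star tracker trips=not → not all inputs occur → does not occur.
Momentum path unavailable [OR]: Secondary sun sensor faulted=occurs, Lower reaction wheel is down=not, Right IMU 2 malfunctions=not → at least one input occurs → occurs.
Reaction-wheel cluster fails [OR]: Control loop lost=not, Momentum path unavailable=occurs, Emergency magnetorquer 2 is down=not → at least one input occurs → occurs.
Spacecraft attitude control lost [OR]: Thruster branch inoperative=not, Sensor suite down=not, Reaction-wheel cluster fails=occurs → at least one input occurs → occurs.

Yes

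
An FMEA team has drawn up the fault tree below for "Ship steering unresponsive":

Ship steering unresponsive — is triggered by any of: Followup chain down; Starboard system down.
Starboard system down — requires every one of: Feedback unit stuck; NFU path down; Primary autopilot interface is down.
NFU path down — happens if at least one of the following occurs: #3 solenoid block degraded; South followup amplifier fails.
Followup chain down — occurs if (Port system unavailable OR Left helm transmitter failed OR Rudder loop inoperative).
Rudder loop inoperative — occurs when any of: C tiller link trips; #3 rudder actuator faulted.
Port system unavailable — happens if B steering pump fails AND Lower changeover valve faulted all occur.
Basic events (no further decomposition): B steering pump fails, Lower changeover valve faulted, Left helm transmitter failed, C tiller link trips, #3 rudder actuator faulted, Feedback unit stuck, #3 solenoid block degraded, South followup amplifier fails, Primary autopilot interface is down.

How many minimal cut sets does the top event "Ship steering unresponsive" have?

Port system unavailable [AND]: one cut set from each child combined → 1 × 1 = 1 cut set(s).
Rudder loop inoperative [OR]: union of children's cut sets → 2 cut set(s).
Followup chain down [OR]: union of children's cut sets → 4 cut set(s).
NFU path down [OR]: union of children's cut sets → 2 cut set(s).
Starboard system down [AND]: one cut set from each child combined → 1 × 2 × 1 = 2 cut set(s).
Ship steering unresponsive [OR]: union of children's cut sets → 6 cut set(s).
Minimal cut sets: {B steering pump fails, Lower changeover valve faulted}; {Left helm transmitter failed}; {C tiller link trips}; {#3 rudder actuator faulted}; {#3 solenoid block degraded, Feedback unit stuck, Primary autopilot interface is down}; {Feedback unit stuck, Primary autopilot interface is down, South followup amplifier fails}.

6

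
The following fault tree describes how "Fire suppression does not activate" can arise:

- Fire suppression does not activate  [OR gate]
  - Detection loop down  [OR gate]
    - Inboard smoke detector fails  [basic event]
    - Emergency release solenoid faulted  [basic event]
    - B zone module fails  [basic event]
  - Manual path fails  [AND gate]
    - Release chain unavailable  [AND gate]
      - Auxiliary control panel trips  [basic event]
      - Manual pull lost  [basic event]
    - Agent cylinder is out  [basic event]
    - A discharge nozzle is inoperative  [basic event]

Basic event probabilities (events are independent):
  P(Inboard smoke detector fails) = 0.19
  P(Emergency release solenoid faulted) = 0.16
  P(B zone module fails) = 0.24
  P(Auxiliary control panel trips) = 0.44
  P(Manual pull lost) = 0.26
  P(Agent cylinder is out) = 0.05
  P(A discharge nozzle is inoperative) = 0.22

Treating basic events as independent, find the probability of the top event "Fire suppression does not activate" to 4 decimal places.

P(Detection loop down) [OR] = 1 − (1−0.19) × (1−0.16) × (1−0.24) = 0.482896
P(Release chain unavailable) [AND] = 0.44 × 0.26 = 0.114400
P(Manual path fails) [AND] = 0.114400 × 0.05 × 0.22 = 0.001258
P(Fire suppression does not activate) [OR] = 1 − (1−0.482896) × (1−0.001258) = 0.483547
Rounded to 4 decimal places: P(Fire suppression does not activate) ≈ 0.4835.

0.4835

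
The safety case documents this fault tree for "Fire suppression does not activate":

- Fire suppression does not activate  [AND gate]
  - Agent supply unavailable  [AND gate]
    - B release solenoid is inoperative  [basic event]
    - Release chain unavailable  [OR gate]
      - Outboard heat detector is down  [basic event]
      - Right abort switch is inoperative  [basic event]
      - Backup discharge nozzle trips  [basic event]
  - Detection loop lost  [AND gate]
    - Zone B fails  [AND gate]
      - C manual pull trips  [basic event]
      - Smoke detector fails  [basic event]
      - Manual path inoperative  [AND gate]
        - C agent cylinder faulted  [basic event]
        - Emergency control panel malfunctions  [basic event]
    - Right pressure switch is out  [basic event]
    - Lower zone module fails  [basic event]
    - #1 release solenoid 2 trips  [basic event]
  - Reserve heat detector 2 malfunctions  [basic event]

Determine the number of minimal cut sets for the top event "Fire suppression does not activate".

3

Release chain unavailable [OR]: union of children's cut sets → 3 cut set(s).
Agent supply unavailable [AND]: one cut set from each child combined → 1 × 3 = 3 cut set(s).
Manual path inoperative [AND]: one cut set from each child combined → 1 × 1 = 1 cut set(s).
Zone B fails [AND]: one cut set from each child combined → 1 × 1 × 1 = 1 cut set(s).
Detection loop lost [AND]: one cut set from each child combined → 1 × 1 × 1 × 1 = 1 cut set(s).
Fire suppression does not activate [AND]: one cut set from each child combined → 3 × 1 × 1 = 3 cut set(s).
Minimal cut sets: {#1 release solenoid 2 trips, B release solenoid is inoperative, C agent cylinder faulted, C manual pull trips, Emergency control panel malfunctions, Lower zone module fails, Outboard heat detector is down, Reserve heat detector 2 malfunctions, Right pressure switch is out, Smoke detector fails}; {#1 release solenoid 2 trips, B release solenoid is inoperative, C agent cylinder faulted, C manual pull trips, Emergency control panel malfunctions, Lower zone module fails, Reserve heat detector 2 malfunctions, Right abort switch is inoperative, Right pressure switch is out, Smoke detector fails}; {#1 release solenoid 2 trips, B release solenoid is inoperative, Backup discharge nozzle trips, C agent cylinder faulted, C manual pull trips, Emergency control panel malfunctions, Lower zone module fails, Reserve heat detector 2 malfunctions, Right pressure switch is out, Smoke detector fails}.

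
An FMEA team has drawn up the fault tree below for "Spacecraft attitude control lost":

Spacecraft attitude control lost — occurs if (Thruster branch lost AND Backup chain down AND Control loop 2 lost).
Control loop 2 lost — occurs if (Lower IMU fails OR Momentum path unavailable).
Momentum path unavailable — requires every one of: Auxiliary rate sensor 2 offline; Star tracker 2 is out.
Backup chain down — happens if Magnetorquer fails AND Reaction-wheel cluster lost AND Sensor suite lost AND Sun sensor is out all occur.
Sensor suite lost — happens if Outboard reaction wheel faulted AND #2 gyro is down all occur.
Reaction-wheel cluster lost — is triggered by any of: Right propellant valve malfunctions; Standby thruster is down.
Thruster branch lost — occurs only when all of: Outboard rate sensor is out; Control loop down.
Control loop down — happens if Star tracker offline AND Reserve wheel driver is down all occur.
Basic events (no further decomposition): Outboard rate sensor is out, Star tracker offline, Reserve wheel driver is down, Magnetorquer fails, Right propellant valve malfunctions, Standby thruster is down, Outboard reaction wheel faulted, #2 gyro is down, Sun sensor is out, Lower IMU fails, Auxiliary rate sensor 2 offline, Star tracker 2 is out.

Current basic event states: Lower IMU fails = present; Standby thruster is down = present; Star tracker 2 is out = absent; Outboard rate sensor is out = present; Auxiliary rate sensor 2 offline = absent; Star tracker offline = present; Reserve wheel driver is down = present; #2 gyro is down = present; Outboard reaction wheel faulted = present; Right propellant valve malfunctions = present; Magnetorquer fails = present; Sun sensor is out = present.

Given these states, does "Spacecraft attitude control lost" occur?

Control loop down [AND]: Star tracker offline=occurs, Reserve wheel driver is down=occurs → all inputs occur → occurs.
Thruster branch lost [AND]: Outboard rate sensor is out=occurs, Control loop down=occurs → all inputs occur → occurs.
Reaction-wheel cluster lost [OR]: Right propellant valve malfunctions=occurs, Standby thruster is down=occurs → at least one input occurs → occurs.
Sensor suite lost [AND]: Outboard reaction wheel faulted=occurs, #2 gyro is down=occurs → all inputs occur → occurs.
Backup chain down [AND]: Magnetorquer fails=occurs, Reaction-wheel cluster lost=occurs, Sensor suite lost=occurs, Sun sensor is out=occurs → all inputs occur → occurs.
Momentum path unavailable [AND]: Auxiliary rate sensor 2 offline=not, Star tracker 2 is out=not → not all inputs occur → does not occur.
Control loop 2 lost [OR]: Lower IMU fails=occurs, Momentum path unavailable=not → at least one input occurs → occurs.
Spacecraft attitude control lost [AND]: Thruster branch lost=occurs, Backup chain down=occurs, Control loop 2 lost=occurs → all inputs occur → occurs.

Yes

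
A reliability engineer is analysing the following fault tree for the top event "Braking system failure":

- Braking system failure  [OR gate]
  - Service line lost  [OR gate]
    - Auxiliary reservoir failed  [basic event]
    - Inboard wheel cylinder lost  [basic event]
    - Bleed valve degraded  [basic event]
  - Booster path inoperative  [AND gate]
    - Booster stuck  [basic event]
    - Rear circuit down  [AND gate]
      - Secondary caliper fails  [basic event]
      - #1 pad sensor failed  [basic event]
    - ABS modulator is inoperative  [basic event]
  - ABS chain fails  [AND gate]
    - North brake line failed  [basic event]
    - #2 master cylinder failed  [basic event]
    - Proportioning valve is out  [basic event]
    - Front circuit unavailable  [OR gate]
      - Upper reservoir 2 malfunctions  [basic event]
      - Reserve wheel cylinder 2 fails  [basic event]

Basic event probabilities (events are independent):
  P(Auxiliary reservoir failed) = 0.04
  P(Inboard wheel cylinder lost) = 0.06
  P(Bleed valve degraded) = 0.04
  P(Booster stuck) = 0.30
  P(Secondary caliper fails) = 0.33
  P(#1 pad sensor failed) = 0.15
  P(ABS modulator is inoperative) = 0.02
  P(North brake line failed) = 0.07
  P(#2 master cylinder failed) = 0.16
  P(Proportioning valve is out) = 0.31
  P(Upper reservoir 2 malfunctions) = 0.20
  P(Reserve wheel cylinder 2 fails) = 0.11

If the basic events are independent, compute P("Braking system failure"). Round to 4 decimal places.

0.1348

P(Service line lost) [OR] = 1 − (1−0.04) × (1−0.06) × (1−0.04) = 0.133696
P(Rear circuit down) [AND] = 0.33 × 0.15 = 0.049500
P(Booster path inoperative) [AND] = 0.30 × 0.049500 × 0.02 = 0.000297
P(Front circuit unavailable) [OR] = 1 − (1−0.20) × (1−0.11) = 0.288000
P(ABS chain fails) [AND] = 0.07 × 0.16 × 0.31 × 0.288000 = 0.001000
P(Braking system failure) [OR] = 1 − (1−0.133696) × (1−0.000297) × (1−0.001000) = 0.134819
Rounded to 4 decimal places: P(Braking system failure) ≈ 0.1348.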